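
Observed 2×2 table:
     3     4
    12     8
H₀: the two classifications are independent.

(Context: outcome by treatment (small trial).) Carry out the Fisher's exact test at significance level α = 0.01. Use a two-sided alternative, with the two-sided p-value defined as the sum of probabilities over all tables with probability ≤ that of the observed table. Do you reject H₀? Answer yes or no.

Margins: r₁=7, r₂=20, c₁=15, c₂=12, n=27
p_obs = C(7,3)·C(20,12)/C(27,15); sum pmf over tables with pmf ≤ p_obs
p-value (two-sided) = 0.66184
At α=0.01: p ≥ α → fail to reject H₀

reject H₀: no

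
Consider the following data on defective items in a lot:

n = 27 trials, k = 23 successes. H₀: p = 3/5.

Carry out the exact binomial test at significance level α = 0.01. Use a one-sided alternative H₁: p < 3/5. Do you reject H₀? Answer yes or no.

Exact binomial: n=27, k=23, p₀=3/5=0.6000
P(X≤23) from Σ C(n,i)·p₀^i·(1−p₀)^(n−i)
p-value (one-sided, H₁ less) = 0.99893
At α=0.01: p ≥ α → fail to reject H₀

reject H₀: no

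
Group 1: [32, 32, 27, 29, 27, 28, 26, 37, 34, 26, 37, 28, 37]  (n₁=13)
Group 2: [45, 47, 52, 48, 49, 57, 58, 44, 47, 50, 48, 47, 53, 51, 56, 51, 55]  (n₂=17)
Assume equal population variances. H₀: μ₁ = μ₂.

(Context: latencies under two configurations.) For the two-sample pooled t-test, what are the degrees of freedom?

df = n₁ + n₂ − 2 = 13 + 17 − 2 = 28

degrees of freedom = 28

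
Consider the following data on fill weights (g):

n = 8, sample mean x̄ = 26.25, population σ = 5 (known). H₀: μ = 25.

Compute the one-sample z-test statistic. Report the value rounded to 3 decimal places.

test statistic = 0.707

SE = σ/√n = 5/√8 = 1.7678
z = (x̄−μ₀)/SE = (26.25−25)/1.7678 = 0.7071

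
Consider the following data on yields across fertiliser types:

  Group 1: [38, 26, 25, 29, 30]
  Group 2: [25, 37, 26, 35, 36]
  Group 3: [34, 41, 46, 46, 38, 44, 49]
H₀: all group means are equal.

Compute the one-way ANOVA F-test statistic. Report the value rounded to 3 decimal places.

Group means [29.60, 31.80, 42.57], grand mean 35.588
SSB = Σnᵢ(x̄ᵢ−x̄)² = 592.403; SSW = ΣΣ(x−x̄ᵢ)² = 403.714
MSB = 592.403/2 = 296.2017; MSW = 403.714/14 = 28.8367
F = MSB/MSW = 10.2717
df = (2, 14)

test statistic = 10.272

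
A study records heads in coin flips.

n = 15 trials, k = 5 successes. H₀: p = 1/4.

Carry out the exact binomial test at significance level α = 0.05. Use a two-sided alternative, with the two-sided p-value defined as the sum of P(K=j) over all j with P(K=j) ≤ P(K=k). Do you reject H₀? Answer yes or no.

Exact binomial: n=15, k=5, p₀=1/4=0.2500
P(X=j) = C(n,j)·p₀^j·(1−p₀)^(n−j); p = Σ P(X=j) over j with P(X=j) ≤ P(X=5)
p-value (two-sided) = 0.54960
At α=0.05: p ≥ α → fail to reject H₀

reject H₀: no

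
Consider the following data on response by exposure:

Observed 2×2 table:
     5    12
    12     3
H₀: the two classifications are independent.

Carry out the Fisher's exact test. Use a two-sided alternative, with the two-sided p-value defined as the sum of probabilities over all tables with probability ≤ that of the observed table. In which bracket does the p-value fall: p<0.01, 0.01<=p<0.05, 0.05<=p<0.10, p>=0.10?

p-value bracket: p<0.01

Margins: r₁=17, r₂=15, c₁=17, c₂=15, n=32
p_obs = C(17,5)·C(15,12)/C(32,17); sum pmf over tables with pmf ≤ p_obs
p-value (two-sided) = 0.00601
→ bracket: p<0.01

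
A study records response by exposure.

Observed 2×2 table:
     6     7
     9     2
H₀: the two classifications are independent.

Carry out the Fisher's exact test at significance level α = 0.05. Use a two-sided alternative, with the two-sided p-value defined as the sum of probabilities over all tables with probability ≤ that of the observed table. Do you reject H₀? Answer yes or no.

reject H₀: no

Margins: r₁=13, r₂=11, c₁=15, c₂=9, n=24
p_obs = C(13,6)·C(11,9)/C(24,15); sum pmf over tables with pmf ≤ p_obs
p-value (two-sided) = 0.10493
At α=0.05: p ≥ α → fail to reject H₀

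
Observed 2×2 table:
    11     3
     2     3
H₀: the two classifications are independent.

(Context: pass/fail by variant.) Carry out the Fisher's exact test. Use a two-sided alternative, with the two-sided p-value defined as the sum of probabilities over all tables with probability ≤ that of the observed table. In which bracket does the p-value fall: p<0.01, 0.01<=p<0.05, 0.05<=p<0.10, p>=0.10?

p-value bracket: p>=0.10

Margins: r₁=14, r₂=5, c₁=13, c₂=6, n=19
p_obs = C(14,11)·C(5,2)/C(19,13); sum pmf over tables with pmf ≤ p_obs
p-value (two-sided) = 0.26213
→ bracket: p>=0.10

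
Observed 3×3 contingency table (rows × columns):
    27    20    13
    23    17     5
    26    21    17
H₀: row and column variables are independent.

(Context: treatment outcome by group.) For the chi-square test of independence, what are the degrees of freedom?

df = (r−1)(c−1) = (3−1)·(3−1) = 4

degrees of freedom = 4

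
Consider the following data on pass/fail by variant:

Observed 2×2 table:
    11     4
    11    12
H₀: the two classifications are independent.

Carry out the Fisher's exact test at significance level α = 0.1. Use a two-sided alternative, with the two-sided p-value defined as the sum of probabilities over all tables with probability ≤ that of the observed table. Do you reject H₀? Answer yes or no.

Margins: r₁=15, r₂=23, c₁=22, c₂=16, n=38
p_obs = C(15,11)·C(23,11)/C(38,22); sum pmf over tables with pmf ≤ p_obs
p-value (two-sided) = 0.18165
At α=0.1: p ≥ α → fail to reject H₀

reject H₀: no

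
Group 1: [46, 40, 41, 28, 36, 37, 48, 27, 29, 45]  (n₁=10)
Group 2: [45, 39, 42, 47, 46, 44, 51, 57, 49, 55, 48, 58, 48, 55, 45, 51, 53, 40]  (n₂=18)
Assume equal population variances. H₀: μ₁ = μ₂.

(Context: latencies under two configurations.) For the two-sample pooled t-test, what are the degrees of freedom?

df = n₁ + n₂ − 2 = 10 + 18 − 2 = 26

degrees of freedom = 26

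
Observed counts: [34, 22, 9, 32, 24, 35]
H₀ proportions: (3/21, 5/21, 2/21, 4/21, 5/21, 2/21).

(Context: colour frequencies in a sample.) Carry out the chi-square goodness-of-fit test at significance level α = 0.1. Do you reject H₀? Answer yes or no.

reject H₀: yes

n = 156; E_i = n·p_i = [22.29, 37.14, 14.86, 29.71, 37.14, 14.86]
χ² = (34−22.29)²/22.29 + (22−37.14)²/37.14 + (9−14.86)²/14.86 + (32−29.71)²/29.71 + (24−37.14)²/37.14 + (35−14.86)²/14.86 = 46.7756
df = 5
p-value (upper-tail) = 0.00000
At α=0.1: p < α → reject H₀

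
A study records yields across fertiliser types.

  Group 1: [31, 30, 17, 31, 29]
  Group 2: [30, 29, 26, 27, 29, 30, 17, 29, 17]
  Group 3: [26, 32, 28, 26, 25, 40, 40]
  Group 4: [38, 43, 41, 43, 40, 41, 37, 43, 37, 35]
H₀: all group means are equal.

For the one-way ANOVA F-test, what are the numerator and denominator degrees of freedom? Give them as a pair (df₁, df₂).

degrees of freedom = [3, 27]

k = 4 groups, N = 31 total
df = (k−1, N−k) = (4−1, 31−4) = (3, 27)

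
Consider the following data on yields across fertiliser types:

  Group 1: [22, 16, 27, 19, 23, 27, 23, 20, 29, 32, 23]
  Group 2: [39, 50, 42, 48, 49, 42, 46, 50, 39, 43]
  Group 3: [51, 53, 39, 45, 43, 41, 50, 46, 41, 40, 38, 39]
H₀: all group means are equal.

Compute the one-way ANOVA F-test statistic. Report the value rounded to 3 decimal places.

test statistic = 68.451

Group means [23.73, 44.80, 43.83], grand mean 37.424
SSB = Σnᵢ(x̄ᵢ−x̄)² = 3100.612; SSW = ΣΣ(x−x̄ᵢ)² = 679.448
MSB = 3100.612/2 = 1550.3061; MSW = 679.448/30 = 22.6483
F = MSB/MSW = 68.4514
df = (2, 30)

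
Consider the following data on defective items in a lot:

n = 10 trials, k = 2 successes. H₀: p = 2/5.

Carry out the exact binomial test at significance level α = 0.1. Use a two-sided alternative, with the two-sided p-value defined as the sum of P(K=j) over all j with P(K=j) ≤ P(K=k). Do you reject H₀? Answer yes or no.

reject H₀: no

Exact binomial: n=10, k=2, p₀=2/5=0.4000
P(X=j) = C(n,j)·p₀^j·(1−p₀)^(n−j); p = Σ P(X=j) over j with P(X=j) ≤ P(X=2)
p-value (two-sided) = 0.33353
At α=0.1: p ≥ α → fail to reject H₀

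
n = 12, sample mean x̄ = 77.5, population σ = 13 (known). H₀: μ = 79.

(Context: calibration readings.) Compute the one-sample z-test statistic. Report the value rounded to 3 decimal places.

test statistic = -0.400

SE = σ/√n = 13/√12 = 3.7528
z = (x̄−μ₀)/SE = (77.5−79)/3.7528 = -0.3997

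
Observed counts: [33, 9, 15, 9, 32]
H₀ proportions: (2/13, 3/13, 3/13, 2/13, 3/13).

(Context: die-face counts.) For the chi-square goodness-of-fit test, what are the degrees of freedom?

df = k − 1 = 5 − 1 = 4

degrees of freedom = 4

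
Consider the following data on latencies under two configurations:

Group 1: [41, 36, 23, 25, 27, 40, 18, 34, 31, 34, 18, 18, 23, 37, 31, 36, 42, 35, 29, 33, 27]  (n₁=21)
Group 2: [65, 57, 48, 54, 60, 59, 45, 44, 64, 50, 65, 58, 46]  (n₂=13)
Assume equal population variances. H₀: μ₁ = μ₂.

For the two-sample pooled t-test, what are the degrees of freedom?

degrees of freedom = 32

df = n₁ + n₂ − 2 = 21 + 13 − 2 = 32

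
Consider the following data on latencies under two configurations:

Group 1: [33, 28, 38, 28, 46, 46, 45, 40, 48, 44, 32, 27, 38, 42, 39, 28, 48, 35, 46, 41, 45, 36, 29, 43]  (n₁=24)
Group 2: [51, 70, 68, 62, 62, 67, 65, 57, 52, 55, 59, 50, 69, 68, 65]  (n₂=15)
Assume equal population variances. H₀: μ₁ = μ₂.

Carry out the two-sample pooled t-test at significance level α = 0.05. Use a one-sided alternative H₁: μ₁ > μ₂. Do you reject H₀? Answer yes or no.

reject H₀: no

x̄₁=38.542, s₁=7.071, n₁=24
x̄₂=61.333, s₂=6.914, n₂=15
s_p² = [23·7.071² + 14·6.914²]/37 = 49.1700
SE = √(s_p²·(1/24+1/15)) = 2.3080
t = (38.542−61.333)/2.3080 = -9.8752
df = 37
p-value (one-sided, H₁ greater) = 1.00000
At α=0.05: p ≥ α → fail to reject H₀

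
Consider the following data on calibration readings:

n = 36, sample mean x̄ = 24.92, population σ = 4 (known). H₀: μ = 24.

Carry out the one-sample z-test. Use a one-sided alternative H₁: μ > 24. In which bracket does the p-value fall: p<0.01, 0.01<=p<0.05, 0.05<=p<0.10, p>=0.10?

SE = σ/√n = 4/√36 = 0.6667
z = (x̄−μ₀)/SE = (24.92−24)/0.6667 = 1.3800
p-value (one-sided, H₁ greater) = 0.08379
→ bracket: 0.05<=p<0.10

p-value bracket: 0.05<=p<0.10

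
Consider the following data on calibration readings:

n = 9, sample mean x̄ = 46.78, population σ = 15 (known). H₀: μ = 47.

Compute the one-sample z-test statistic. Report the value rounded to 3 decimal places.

SE = σ/√n = 15/√9 = 5.0000
z = (x̄−μ₀)/SE = (46.78−47)/5.0000 = -0.0440

test statistic = -0.044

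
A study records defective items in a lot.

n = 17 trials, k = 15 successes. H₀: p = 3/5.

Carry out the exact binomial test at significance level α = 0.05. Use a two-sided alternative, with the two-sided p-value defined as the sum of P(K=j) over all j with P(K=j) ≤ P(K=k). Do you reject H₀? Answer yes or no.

Exact binomial: n=17, k=15, p₀=3/5=0.6000
P(X=j) = C(n,j)·p₀^j·(1−p₀)^(n−j); p = Σ P(X=j) over j with P(X=j) ≤ P(X=15)
p-value (two-sided) = 0.02291
At α=0.05: p < α → reject H₀

reject H₀: yes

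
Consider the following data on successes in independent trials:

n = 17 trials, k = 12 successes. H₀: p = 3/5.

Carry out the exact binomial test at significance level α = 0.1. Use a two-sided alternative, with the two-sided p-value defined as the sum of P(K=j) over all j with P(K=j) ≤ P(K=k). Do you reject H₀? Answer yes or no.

reject H₀: no

Exact binomial: n=17, k=12, p₀=3/5=0.6000
P(X=j) = C(n,j)·p₀^j·(1−p₀)^(n−j); p = Σ P(X=j) over j with P(X=j) ≤ P(X=12)
p-value (two-sided) = 0.46287
At α=0.1: p ≥ α → fail to reject H₀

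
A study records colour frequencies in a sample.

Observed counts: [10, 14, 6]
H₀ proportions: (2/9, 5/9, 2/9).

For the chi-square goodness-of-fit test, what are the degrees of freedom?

degrees of freedom = 2

df = k − 1 = 3 − 1 = 2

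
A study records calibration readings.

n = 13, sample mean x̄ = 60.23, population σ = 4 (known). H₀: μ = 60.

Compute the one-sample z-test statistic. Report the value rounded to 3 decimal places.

test statistic = 0.207

SE = σ/√n = 4/√13 = 1.1094
z = (x̄−μ₀)/SE = (60.23−60)/1.1094 = 0.2073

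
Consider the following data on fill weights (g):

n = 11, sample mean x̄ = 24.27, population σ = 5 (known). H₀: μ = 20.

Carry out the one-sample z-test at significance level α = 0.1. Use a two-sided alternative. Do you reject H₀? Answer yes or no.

reject H₀: yes

SE = σ/√n = 5/√11 = 1.5076
z = (x̄−μ₀)/SE = (24.27−20)/1.5076 = 2.8324
p-value (two-sided) = 0.00462
At α=0.1: p < α → reject H₀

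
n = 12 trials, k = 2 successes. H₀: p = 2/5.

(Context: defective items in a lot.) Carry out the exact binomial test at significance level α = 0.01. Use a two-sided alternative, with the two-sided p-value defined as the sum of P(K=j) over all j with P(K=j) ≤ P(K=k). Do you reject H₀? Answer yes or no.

Exact binomial: n=12, k=2, p₀=2/5=0.4000
P(X=j) = C(n,j)·p₀^j·(1−p₀)^(n−j); p = Σ P(X=j) over j with P(X=j) ≤ P(X=2)
p-value (two-sided) = 0.14075
At α=0.01: p ≥ α → fail to reject H₀

reject H₀: no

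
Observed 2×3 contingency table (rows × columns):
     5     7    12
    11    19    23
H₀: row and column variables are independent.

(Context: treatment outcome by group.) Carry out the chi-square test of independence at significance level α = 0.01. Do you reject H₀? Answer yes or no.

reject H₀: no

Row totals [24, 53], col totals [16, 26, 35], n=77
χ² = (5−4.99)²/4.99 + (7−8.10)²/8.10 + (12−10.91)²/10.91 + (11−11.01)²/11.01 + (19−17.90)²/17.90 + (23−24.09)²/24.09 = 0.3770
df = 2
p-value (upper-tail) = 0.82820
At α=0.01: p ≥ α → fail to reject H₀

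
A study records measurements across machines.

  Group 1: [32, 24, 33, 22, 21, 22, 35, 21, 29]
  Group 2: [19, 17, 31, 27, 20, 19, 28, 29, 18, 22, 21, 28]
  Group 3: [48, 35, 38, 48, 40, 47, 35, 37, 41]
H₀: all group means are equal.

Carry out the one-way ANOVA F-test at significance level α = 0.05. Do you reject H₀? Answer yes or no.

Group means [26.56, 23.25, 41.00], grand mean 29.567
SSB = Σnᵢ(x̄ᵢ−x̄)² = 1736.894; SSW = ΣΣ(x−x̄ᵢ)² = 762.472
MSB = 1736.894/2 = 868.4472; MSW = 762.472/27 = 28.2397
F = MSB/MSW = 30.7527
df = (2, 27)
p-value (upper-tail) = 0.00000
At α=0.05: p < α → reject H₀

reject H₀: yes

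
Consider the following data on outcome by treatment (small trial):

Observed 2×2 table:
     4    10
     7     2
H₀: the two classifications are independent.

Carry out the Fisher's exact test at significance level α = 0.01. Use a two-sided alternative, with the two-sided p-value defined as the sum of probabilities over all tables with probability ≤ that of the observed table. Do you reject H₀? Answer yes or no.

reject H₀: no

Margins: r₁=14, r₂=9, c₁=11, c₂=12, n=23
p_obs = C(14,4)·C(9,7)/C(23,11); sum pmf over tables with pmf ≤ p_obs
p-value (two-sided) = 0.03607
At α=0.01: p ≥ α → fail to reject H₀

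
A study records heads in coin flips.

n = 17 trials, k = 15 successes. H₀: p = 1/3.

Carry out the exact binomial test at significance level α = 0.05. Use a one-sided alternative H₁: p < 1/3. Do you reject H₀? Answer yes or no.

Exact binomial: n=17, k=15, p₀=1/3=0.3333
P(X≤15) from Σ C(n,i)·p₀^i·(1−p₀)^(n−i)
p-value (one-sided, H₁ less) = 1.00000
At α=0.05: p ≥ α → fail to reject H₀

reject H₀: no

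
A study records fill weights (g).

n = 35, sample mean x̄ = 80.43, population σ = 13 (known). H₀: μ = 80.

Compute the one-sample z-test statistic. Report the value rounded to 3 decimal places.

SE = σ/√n = 13/√35 = 2.1974
z = (x̄−μ₀)/SE = (80.43−80)/2.1974 = 0.1957

test statistic = 0.196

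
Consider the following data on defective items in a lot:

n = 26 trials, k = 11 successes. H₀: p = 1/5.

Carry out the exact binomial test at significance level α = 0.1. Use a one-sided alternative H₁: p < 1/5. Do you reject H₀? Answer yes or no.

Exact binomial: n=26, k=11, p₀=1/5=0.2000
P(X≤11) from Σ C(n,i)·p₀^i·(1−p₀)^(n−i)
p-value (one-sided, H₁ less) = 0.99766
At α=0.1: p ≥ α → fail to reject H₀

reject H₀: no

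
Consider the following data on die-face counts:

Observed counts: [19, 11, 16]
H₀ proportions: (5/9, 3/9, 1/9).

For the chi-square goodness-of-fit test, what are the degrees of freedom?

df = k − 1 = 3 − 1 = 2

degrees of freedom = 2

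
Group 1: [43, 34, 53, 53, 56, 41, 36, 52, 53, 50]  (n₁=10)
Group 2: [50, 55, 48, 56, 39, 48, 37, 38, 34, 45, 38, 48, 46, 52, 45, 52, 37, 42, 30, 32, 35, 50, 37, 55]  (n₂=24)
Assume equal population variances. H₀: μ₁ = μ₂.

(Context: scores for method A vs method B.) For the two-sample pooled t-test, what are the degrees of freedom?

df = n₁ + n₂ − 2 = 10 + 24 − 2 = 32

degrees of freedom = 32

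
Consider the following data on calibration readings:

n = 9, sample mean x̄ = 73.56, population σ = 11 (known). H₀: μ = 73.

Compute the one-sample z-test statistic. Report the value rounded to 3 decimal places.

SE = σ/√n = 11/√9 = 3.6667
z = (x̄−μ₀)/SE = (73.56−73)/3.6667 = 0.1527

test statistic = 0.153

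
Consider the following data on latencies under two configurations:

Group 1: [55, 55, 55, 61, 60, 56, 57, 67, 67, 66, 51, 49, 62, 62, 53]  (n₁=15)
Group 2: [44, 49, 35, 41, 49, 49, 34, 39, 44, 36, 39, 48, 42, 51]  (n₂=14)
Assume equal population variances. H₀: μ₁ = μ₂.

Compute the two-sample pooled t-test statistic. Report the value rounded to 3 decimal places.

x̄₁=58.400, s₁=5.705, n₁=15
x̄₂=42.857, s₂=5.749, n₂=14
s_p² = [14·5.705² + 13·5.749²]/27 = 32.7894
SE = √(s_p²·(1/15+1/14)) = 2.1279
t = (58.400−42.857)/2.1279 = 7.3042
df = 27

test statistic = 7.304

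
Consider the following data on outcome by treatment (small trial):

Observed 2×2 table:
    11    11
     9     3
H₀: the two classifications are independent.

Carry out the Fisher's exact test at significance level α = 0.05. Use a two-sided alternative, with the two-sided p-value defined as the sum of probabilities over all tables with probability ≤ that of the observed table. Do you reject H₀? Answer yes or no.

Margins: r₁=22, r₂=12, c₁=20, c₂=14, n=34
p_obs = C(22,11)·C(12,9)/C(34,20); sum pmf over tables with pmf ≤ p_obs
p-value (two-sided) = 0.27476
At α=0.05: p ≥ α → fail to reject H₀

reject H₀: no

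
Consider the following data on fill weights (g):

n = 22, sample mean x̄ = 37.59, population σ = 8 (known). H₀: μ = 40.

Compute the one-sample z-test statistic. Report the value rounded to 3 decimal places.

SE = σ/√n = 8/√22 = 1.7056
z = (x̄−μ₀)/SE = (37.59−40)/1.7056 = -1.4130

test statistic = -1.413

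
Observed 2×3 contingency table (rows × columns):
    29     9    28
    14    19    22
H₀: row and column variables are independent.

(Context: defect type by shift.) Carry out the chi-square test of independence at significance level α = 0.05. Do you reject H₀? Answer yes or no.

Row totals [66, 55], col totals [43, 28, 50], n=121
χ² = (29−23.45)²/23.45 + (9−15.27)²/15.27 + (28−27.27)²/27.27 + (14−19.55)²/19.55 + (19−12.73)²/12.73 + (22−22.73)²/22.73 = 8.5950
df = 2
p-value (upper-tail) = 0.01360
At α=0.05: p < α → reject H₀

reject H₀: yes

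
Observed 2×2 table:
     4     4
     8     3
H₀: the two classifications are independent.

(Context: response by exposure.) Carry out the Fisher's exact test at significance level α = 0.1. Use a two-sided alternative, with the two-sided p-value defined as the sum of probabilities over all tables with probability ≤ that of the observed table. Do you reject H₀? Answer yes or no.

reject H₀: no

Margins: r₁=8, r₂=11, c₁=12, c₂=7, n=19
p_obs = C(8,4)·C(11,8)/C(19,12); sum pmf over tables with pmf ≤ p_obs
p-value (two-sided) = 0.37652
At α=0.1: p ≥ α → fail to reject H₀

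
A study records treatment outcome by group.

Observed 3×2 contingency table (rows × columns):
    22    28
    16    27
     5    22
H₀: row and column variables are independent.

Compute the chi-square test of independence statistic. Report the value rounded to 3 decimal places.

Row totals [50, 43, 27], col totals [43, 77], n=120
χ² = (22−17.92)²/17.92 + (28−32.08)²/32.08 + (16−15.41)²/15.41 + (27−27.59)²/27.59 + (5−9.68)²/9.68 + (22−17.32)²/17.32 = 5.0062
df = 2

test statistic = 5.006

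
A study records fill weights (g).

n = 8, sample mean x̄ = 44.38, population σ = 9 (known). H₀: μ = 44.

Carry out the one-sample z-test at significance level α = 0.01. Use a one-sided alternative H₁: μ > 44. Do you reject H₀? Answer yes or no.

SE = σ/√n = 9/√8 = 3.1820
z = (x̄−μ₀)/SE = (44.38−44)/3.1820 = 0.1194
p-value (one-sided, H₁ greater) = 0.45247
At α=0.01: p ≥ α → fail to reject H₀

reject H₀: no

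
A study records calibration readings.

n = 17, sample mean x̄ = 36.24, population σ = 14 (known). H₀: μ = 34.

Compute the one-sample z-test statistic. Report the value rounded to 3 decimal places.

SE = σ/√n = 14/√17 = 3.3955
z = (x̄−μ₀)/SE = (36.24−34)/3.3955 = 0.6597

test statistic = 0.660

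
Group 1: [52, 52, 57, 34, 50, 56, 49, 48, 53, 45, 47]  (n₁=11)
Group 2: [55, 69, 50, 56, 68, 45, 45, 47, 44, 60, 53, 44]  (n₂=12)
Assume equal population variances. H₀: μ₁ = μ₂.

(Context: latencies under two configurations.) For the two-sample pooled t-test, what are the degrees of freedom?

degrees of freedom = 21

df = n₁ + n₂ − 2 = 11 + 12 − 2 = 21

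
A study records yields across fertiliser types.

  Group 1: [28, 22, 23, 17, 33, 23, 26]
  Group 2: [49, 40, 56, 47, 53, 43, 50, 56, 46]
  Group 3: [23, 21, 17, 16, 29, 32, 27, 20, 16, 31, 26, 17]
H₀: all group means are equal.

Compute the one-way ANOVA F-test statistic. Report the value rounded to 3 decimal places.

Group means [24.57, 48.89, 22.92], grand mean 31.679
SSB = Σnᵢ(x̄ᵢ−x̄)² = 3940.587; SSW = ΣΣ(x−x̄ᵢ)² = 787.520
MSB = 3940.587/2 = 1970.2937; MSW = 787.520/25 = 31.5008
F = MSB/MSW = 62.5474
df = (2, 25)

test statistic = 62.547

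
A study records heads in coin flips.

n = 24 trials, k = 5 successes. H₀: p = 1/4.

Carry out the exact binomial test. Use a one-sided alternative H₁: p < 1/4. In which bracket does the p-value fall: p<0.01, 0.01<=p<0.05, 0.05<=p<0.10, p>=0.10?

p-value bracket: p>=0.10

Exact binomial: n=24, k=5, p₀=1/4=0.2500
P(X≤5) from Σ C(n,i)·p₀^i·(1−p₀)^(n−i)
p-value (one-sided, H₁ less) = 0.42216
→ bracket: p>=0.10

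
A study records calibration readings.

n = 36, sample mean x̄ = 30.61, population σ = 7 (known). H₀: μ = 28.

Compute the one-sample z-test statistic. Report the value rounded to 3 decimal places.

test statistic = 2.237

SE = σ/√n = 7/√36 = 1.1667
z = (x̄−μ₀)/SE = (30.61−28)/1.1667 = 2.2371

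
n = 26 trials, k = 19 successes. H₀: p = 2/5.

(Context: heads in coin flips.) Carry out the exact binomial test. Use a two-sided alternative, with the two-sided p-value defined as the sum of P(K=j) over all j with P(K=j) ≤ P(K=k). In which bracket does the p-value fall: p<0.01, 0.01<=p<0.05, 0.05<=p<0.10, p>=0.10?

Exact binomial: n=26, k=19, p₀=2/5=0.4000
P(X=j) = C(n,j)·p₀^j·(1−p₀)^(n−j); p = Σ P(X=j) over j with P(X=j) ≤ P(X=19)
p-value (two-sided) = 0.00093
→ bracket: p<0.01

p-value bracket: p<0.01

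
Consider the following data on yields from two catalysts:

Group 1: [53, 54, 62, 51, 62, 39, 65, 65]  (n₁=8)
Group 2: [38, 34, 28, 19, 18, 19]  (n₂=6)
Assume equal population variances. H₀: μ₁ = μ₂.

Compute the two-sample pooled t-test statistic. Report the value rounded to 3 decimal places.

test statistic = 6.376

x̄₁=56.375, s₁=8.943, n₁=8
x̄₂=26.000, s₂=8.649, n₂=6
s_p² = [7·8.943² + 5·8.649²]/12 = 77.8229
SE = √(s_p²·(1/8+1/6)) = 4.7643
t = (56.375−26.000)/4.7643 = 6.3756
df = 12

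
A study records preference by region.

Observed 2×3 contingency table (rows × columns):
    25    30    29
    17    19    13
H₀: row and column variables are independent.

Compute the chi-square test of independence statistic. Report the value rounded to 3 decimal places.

Row totals [84, 49], col totals [42, 49, 42], n=133
χ² = (25−26.53)²/26.53 + (30−30.95)²/30.95 + (29−26.53)²/26.53 + (17−15.47)²/15.47 + (19−18.05)²/18.05 + (13−15.47)²/15.47 = 0.9432
df = 2

test statistic = 0.943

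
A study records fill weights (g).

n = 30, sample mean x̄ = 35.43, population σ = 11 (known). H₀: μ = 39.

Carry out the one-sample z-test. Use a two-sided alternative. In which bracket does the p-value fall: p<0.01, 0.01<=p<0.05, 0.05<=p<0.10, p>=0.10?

SE = σ/√n = 11/√30 = 2.0083
z = (x̄−μ₀)/SE = (35.43−39)/2.0083 = -1.7776
p-value (two-sided) = 0.07547
→ bracket: 0.05<=p<0.10

p-value bracket: 0.05<=p<0.10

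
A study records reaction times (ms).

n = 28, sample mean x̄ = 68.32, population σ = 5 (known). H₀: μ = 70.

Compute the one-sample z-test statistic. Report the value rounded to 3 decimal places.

test statistic = -1.778

SE = σ/√n = 5/√28 = 0.9449
z = (x̄−μ₀)/SE = (68.32−70)/0.9449 = -1.7779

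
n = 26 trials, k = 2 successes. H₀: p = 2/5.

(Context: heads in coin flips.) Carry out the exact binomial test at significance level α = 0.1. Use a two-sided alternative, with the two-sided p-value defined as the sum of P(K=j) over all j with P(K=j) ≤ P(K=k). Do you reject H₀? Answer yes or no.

reject H₀: yes

Exact binomial: n=26, k=2, p₀=2/5=0.4000
P(X=j) = C(n,j)·p₀^j·(1−p₀)^(n−j); p = Σ P(X=j) over j with P(X=j) ≤ P(X=2)
p-value (two-sided) = 0.00042
At α=0.1: p < α → reject H₀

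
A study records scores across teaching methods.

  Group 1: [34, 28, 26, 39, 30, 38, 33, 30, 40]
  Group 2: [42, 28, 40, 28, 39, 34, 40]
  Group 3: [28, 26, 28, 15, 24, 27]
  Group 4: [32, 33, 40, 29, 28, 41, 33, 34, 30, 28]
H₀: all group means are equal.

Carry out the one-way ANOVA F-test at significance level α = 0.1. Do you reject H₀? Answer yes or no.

reject H₀: yes

Group means [33.11, 35.86, 24.67, 32.80], grand mean 32.031
SSB = Σnᵢ(x̄ᵢ−x̄)² = 444.289; SSW = ΣΣ(x−x̄ᵢ)² = 724.679
MSB = 444.289/3 = 148.0965; MSW = 724.679/28 = 25.8814
F = MSB/MSW = 5.7221
df = (3, 28)
p-value (upper-tail) = 0.00348
At α=0.1: p < α → reject H₀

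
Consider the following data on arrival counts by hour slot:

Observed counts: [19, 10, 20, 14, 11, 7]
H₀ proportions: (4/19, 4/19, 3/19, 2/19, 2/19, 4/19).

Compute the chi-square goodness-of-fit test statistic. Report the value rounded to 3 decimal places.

n = 81; E_i = n·p_i = [17.05, 17.05, 12.79, 8.53, 8.53, 17.05]
χ² = (19−17.05)²/17.05 + (10−17.05)²/17.05 + (20−12.79)²/12.79 + (14−8.53)²/8.53 + (11−8.53)²/8.53 + (7−17.05)²/17.05 = 17.3621
df = 5

test statistic = 17.362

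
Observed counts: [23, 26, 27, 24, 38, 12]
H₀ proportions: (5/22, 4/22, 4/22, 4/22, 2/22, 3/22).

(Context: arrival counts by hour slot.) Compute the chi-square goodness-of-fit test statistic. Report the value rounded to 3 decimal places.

test statistic = 51.087

n = 150; E_i = n·p_i = [34.09, 27.27, 27.27, 27.27, 13.64, 20.45]
χ² = (23−34.09)²/34.09 + (26−27.27)²/27.27 + (27−27.27)²/27.27 + (24−27.27)²/27.27 + (38−13.64)²/13.64 + (12−20.45)²/20.45 = 51.0873
df = 5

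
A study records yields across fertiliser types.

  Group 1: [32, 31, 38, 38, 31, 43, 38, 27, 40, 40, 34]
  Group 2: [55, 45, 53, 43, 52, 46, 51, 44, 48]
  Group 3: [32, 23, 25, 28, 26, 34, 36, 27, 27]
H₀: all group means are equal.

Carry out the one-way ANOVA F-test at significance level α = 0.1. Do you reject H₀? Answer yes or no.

reject H₀: yes

Group means [35.64, 48.56, 28.67], grand mean 37.483
SSB = Σnᵢ(x̄ᵢ−x̄)² = 1840.474; SSW = ΣΣ(x−x̄ᵢ)² = 544.768
MSB = 1840.474/2 = 920.2369; MSW = 544.768/26 = 20.9526
F = MSB/MSW = 43.9199
df = (2, 26)
p-value (upper-tail) = 0.00000
At α=0.1: p < α → reject H₀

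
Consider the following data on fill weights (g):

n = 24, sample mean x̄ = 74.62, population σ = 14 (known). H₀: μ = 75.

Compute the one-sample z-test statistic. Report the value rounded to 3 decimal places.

test statistic = -0.133

SE = σ/√n = 14/√24 = 2.8577
z = (x̄−μ₀)/SE = (74.62−75)/2.8577 = -0.1330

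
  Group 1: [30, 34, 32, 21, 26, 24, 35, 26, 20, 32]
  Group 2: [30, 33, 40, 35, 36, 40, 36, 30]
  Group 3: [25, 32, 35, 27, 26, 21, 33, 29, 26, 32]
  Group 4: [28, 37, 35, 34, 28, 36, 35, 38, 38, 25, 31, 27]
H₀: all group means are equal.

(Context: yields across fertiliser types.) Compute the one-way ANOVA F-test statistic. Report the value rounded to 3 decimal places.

test statistic = 4.806

Group means [28.00, 35.00, 28.60, 32.67], grand mean 30.950
SSB = Σnᵢ(x̄ᵢ−x̄)² = 308.833; SSW = ΣΣ(x−x̄ᵢ)² = 771.067
MSB = 308.833/3 = 102.9444; MSW = 771.067/36 = 21.4185
F = MSB/MSW = 4.8063
df = (3, 36)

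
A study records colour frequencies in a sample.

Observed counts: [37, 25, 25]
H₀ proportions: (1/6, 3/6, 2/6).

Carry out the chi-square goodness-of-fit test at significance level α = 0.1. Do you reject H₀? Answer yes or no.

n = 87; E_i = n·p_i = [14.50, 43.50, 29.00]
χ² = (37−14.50)²/14.50 + (25−43.50)²/43.50 + (25−29.00)²/29.00 = 43.3333
df = 2
p-value (upper-tail) = 0.00000
At α=0.1: p < α → reject H₀

reject H₀: yes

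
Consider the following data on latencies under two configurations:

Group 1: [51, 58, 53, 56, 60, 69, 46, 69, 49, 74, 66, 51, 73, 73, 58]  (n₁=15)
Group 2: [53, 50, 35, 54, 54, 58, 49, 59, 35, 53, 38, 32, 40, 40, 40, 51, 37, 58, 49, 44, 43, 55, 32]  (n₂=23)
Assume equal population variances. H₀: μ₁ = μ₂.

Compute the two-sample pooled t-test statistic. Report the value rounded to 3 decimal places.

x̄₁=60.400, s₁=9.568, n₁=15
x̄₂=46.043, s₂=8.850, n₂=23
s_p² = [14·9.568² + 22·8.850²]/36 = 83.4599
SE = √(s_p²·(1/15+1/23)) = 3.0319
t = (60.400−46.043)/3.0319 = 4.7351
df = 36

test statistic = 4.735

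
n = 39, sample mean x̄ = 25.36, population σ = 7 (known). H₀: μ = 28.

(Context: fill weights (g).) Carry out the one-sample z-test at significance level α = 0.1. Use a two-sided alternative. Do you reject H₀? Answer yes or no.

reject H₀: yes

SE = σ/√n = 7/√39 = 1.1209
z = (x̄−μ₀)/SE = (25.36−28)/1.1209 = -2.3553
p-value (two-sided) = 0.01851
At α=0.1: p < α → reject H₀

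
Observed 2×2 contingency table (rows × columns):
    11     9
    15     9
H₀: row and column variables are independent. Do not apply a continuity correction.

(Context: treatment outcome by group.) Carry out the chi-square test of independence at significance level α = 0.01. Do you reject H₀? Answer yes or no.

reject H₀: no

Row totals [20, 24], col totals [26, 18], n=44
χ² = (11−11.82)²/11.82 + (9−8.18)²/8.18 + (15−14.18)²/14.18 + (9−9.82)²/9.82 = 0.2538
df = 1
p-value (upper-tail) = 0.61438
At α=0.01: p ≥ α → fail to reject H₀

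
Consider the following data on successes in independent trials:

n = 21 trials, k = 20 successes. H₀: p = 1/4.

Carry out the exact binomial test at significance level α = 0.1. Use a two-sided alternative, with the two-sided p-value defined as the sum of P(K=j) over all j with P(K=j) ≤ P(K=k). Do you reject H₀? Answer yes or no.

Exact binomial: n=21, k=20, p₀=1/4=0.2500
P(X=j) = C(n,j)·p₀^j·(1−p₀)^(n−j); p = Σ P(X=j) over j with P(X=j) ≤ P(X=20)
p-value (two-sided) = 0.00000
At α=0.1: p < α → reject H₀

reject H₀: yes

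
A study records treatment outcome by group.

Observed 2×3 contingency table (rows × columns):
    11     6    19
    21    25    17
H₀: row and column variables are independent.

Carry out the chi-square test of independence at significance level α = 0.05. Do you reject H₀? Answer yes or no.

reject H₀: yes

Row totals [36, 63], col totals [32, 31, 36], n=99
χ² = (11−11.64)²/11.64 + (6−11.27)²/11.27 + (19−13.09)²/13.09 + (21−20.36)²/20.36 + (25−19.73)²/19.73 + (17−22.91)²/22.91 = 8.1217
df = 2
p-value (upper-tail) = 0.01723
At α=0.05: p < α → reject H₀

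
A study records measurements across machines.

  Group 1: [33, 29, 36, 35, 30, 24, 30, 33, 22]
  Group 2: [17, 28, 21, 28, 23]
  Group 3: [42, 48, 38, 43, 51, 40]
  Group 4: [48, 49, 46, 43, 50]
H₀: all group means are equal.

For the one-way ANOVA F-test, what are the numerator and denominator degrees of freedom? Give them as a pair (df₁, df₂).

degrees of freedom = [3, 21]

k = 4 groups, N = 25 total
df = (k−1, N−k) = (4−1, 25−4) = (3, 21)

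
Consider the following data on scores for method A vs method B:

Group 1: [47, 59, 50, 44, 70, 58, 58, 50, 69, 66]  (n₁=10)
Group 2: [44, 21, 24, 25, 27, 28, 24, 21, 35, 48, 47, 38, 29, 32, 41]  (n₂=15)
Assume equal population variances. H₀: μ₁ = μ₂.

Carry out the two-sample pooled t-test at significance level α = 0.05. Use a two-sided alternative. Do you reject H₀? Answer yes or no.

reject H₀: yes

x̄₁=57.100, s₁=9.231, n₁=10
x̄₂=32.267, s₂=9.331, n₂=15
s_p² = [9·9.231² + 14·9.331²]/23 = 86.3406
SE = √(s_p²·(1/10+1/15)) = 3.7934
t = (57.100−32.267)/3.7934 = 6.5464
df = 23
p-value (two-sided) = 0.00000
At α=0.05: p < α → reject H₀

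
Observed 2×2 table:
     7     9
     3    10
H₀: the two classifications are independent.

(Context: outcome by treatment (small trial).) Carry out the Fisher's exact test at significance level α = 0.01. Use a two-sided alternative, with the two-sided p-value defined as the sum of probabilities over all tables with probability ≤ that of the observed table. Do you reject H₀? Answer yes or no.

reject H₀: no

Margins: r₁=16, r₂=13, c₁=10, c₂=19, n=29
p_obs = C(16,7)·C(13,3)/C(29,10); sum pmf over tables with pmf ≤ p_obs
p-value (two-sided) = 0.43348
At α=0.01: p ≥ α → fail to reject H₀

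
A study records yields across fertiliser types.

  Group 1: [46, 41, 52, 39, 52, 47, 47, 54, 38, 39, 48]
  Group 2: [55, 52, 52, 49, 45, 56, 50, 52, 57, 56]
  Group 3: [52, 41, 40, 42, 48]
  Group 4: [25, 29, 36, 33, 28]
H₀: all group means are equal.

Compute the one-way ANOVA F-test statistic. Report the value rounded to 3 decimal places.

test statistic = 23.303

Group means [45.73, 52.40, 44.60, 30.20], grand mean 45.194
SSB = Σnᵢ(x̄ᵢ−x̄)² = 1648.257; SSW = ΣΣ(x−x̄ᵢ)² = 636.582
MSB = 1648.257/3 = 549.4190; MSW = 636.582/27 = 23.5771
F = MSB/MSW = 23.3031
df = (3, 27)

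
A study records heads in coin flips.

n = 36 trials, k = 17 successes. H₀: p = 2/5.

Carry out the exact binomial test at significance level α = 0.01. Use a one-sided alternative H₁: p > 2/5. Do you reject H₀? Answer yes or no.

Exact binomial: n=36, k=17, p₀=2/5=0.4000
P(X≥17) from Σ C(n,i)·p₀^i·(1−p₀)^(n−i)
p-value (one-sided, H₁ greater) = 0.23599
At α=0.01: p ≥ α → fail to reject H₀

reject H₀: no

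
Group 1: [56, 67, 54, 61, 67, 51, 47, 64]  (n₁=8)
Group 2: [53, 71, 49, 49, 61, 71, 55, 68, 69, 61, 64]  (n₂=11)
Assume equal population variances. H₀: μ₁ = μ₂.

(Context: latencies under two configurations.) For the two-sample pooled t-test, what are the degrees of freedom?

df = n₁ + n₂ − 2 = 8 + 11 − 2 = 17

degrees of freedom = 17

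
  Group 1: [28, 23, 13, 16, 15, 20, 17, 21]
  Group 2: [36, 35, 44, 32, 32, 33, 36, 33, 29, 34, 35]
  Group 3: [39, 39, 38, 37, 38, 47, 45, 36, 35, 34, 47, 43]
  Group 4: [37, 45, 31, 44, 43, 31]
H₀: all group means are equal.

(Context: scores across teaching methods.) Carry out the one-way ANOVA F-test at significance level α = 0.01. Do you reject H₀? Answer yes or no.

Group means [19.12, 34.45, 39.83, 38.50], grand mean 33.541
SSB = Σnᵢ(x̄ᵢ−x̄)² = 2294.420; SSW = ΣΣ(x−x̄ᵢ)² = 744.769
MSB = 2294.420/3 = 764.8067; MSW = 744.769/33 = 22.5688
F = MSB/MSW = 33.8879
df = (3, 33)
p-value (upper-tail) = 0.00000
At α=0.01: p < α → reject H₀

reject H₀: yes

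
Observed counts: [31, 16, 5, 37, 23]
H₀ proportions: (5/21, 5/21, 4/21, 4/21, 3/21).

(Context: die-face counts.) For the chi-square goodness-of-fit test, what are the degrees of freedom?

degrees of freedom = 4

df = k − 1 = 5 − 1 = 4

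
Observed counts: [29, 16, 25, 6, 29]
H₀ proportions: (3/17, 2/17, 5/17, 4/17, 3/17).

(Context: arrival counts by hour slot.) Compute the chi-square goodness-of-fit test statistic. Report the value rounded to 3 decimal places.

n = 105; E_i = n·p_i = [18.53, 12.35, 30.88, 24.71, 18.53]
χ² = (29−18.53)²/18.53 + (16−12.35)²/12.35 + (25−30.88)²/30.88 + (6−24.71)²/24.71 + (29−18.53)²/18.53 = 28.1937
df = 4

test statistic = 28.194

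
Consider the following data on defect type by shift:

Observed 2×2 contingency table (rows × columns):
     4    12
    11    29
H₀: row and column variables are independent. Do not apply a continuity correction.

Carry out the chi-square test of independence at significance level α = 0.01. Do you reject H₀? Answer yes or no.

Row totals [16, 40], col totals [15, 41], n=56
χ² = (4−4.29)²/4.29 + (12−11.71)²/11.71 + (11−10.71)²/10.71 + (29−29.29)²/29.29 = 0.0364
df = 1
p-value (upper-tail) = 0.84865
At α=0.01: p ≥ α → fail to reject H₀

reject H₀: no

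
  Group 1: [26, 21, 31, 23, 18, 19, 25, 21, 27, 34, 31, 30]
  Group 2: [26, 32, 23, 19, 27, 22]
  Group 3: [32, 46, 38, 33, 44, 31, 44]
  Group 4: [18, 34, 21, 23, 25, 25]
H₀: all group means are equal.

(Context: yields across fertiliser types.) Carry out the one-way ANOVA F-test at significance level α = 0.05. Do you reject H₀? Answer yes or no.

Group means [25.50, 24.83, 38.29, 24.33], grand mean 28.032
SSB = Σnᵢ(x̄ᵢ−x̄)² = 956.373; SSW = ΣΣ(x−x̄ᵢ)² = 796.595
MSB = 956.373/3 = 318.7908; MSW = 796.595/27 = 29.5035
F = MSB/MSW = 10.8052
df = (3, 27)
p-value (upper-tail) = 0.00008
At α=0.05: p < α → reject H₀

reject H₀: yes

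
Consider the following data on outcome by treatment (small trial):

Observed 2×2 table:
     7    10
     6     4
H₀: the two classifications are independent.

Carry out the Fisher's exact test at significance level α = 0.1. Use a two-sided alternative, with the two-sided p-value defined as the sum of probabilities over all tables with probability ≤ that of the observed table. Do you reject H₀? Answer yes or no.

reject H₀: no

Margins: r₁=17, r₂=10, c₁=13, c₂=14, n=27
p_obs = C(17,7)·C(10,6)/C(27,13); sum pmf over tables with pmf ≤ p_obs
p-value (two-sided) = 0.44007
At α=0.1: p ≥ α → fail to reject H₀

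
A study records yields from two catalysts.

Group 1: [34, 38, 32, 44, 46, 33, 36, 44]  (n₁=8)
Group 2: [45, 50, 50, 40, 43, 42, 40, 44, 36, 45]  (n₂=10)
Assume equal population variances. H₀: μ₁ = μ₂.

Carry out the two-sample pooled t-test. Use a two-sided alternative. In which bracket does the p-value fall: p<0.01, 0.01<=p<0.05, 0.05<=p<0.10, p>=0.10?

p-value bracket: 0.01<=p<0.05

x̄₁=38.375, s₁=5.553, n₁=8
x̄₂=43.500, s₂=4.378, n₂=10
s_p² = [7·5.553² + 9·4.378²]/16 = 24.2734
SE = √(s_p²·(1/8+1/10)) = 2.3370
t = (38.375−43.500)/2.3370 = -2.1930
df = 16
p-value (two-sided) = 0.04343
→ bracket: 0.01<=p<0.05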